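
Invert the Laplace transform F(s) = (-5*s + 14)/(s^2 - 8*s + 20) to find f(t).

Complete the square in the denominator: s^2 - 8*s + 20 = (s - 4)^2 + 2^2.
Split the numerator to match: -5*s + 14 = -5·(s - 4) - 3·2.
Invert each term: -5·(s - 4)/((s - 4)^2 + 4) ↔ -5e^(4t)cos(2t); -3·2/((s - 4)^2 + 4) ↔ -3e^(4t)sin(2t).

f(t) = -3*exp(4*t)*sin(2*t) - 5*exp(4*t)*cos(2*t)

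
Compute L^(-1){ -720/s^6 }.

-6*t^5

Since L{t^5} = 5!/s^6 = 120/s^6, the inverse is t^5, scaled by -6.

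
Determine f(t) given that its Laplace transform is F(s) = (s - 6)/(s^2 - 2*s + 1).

Factor the denominator: s^2 - 2*s + 1 = (s - 1)^2.
Partial fraction decomposition gives [1/(s - 1)] + [-5/(s - 1)^2].
Invert each term: 1/(s - 1) ↔ e^(t); -5/(s - 1)^2 ↔ -5t·e^(t).

f(t) = -5*t*exp(t) + exp(t)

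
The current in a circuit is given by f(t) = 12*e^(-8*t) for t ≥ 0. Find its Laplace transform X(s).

L{12} = 12/s.
By the first shifting theorem, multiplying by e^(-8t) replaces s with s + 8.

X(s) = 12/(s + 8)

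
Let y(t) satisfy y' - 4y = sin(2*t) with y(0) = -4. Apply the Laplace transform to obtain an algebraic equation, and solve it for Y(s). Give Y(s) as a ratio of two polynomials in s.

Apply the Laplace transform to the equation.
Using L{y'} = sY - y(0) = sY - (-4), the left side becomes (s - 4)Y - (-4).
The right side is L{sin(2*t)} = 2/(s^2 + 4).
So (s - 4)Y = 2/(s^2 + 4) + (-4).
Isolate Y and clear denominators.

Y(s) = (-4*s^2 - 14)/(s^3 - 4*s^2 + 4*s - 16)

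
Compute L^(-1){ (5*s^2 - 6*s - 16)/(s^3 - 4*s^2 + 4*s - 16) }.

2*exp(4*t) + 3*sin(2*t) + 3*cos(2*t)

Factor the denominator: s^3 - 4*s^2 + 4*s - 16 = (s - 4)*(s^2 + 4).
Partial fraction decomposition gives [2/(s - 4)] + [3*s/(s^2 + 4)] + [6/(s^2 + 4)].
Invert each term: 2/(s - 4) ↔ 2e^(4t); 3·s/(s^2 + 4) ↔ 3cos(2t); 3·2/(s^2 + 4) ↔ 3sin(2t).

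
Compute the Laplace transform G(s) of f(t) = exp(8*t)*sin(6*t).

L{sin(6t)} = 6/(s^2 + 36).
By the first shifting theorem, multiplying by e^(8t) replaces s with s - 8.

G(s) = 6/((s - 8)^2 + 36)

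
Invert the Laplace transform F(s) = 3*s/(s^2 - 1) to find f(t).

f(t) = 3*cosh(t)

Since L{cosh(t)} = s/(s^2 - 1), the inverse is cosh(t), scaled by 3.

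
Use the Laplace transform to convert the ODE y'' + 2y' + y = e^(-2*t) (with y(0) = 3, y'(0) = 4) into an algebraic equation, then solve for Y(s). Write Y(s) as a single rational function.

Laplace-transform each side.
Using L{y''} = s^2 Y - s·y(0) - y'(0) and L{y'} = sY - y(0), with y(0) = 3, y'(0) = 4, the left side becomes (s^2 + 2*s + 1)Y - (3*s + 10).
The right side is L{e^(-2*t)} = 1/(s + 2).
So (s^2 + 2*s + 1)Y = 1/(s + 2) + (3*s + 10).
Solve for Y(s) and write it as one ratio of polynomials.

Y(s) = (3*s^2 + 16*s + 21)/(s^3 + 4*s^2 + 5*s + 2)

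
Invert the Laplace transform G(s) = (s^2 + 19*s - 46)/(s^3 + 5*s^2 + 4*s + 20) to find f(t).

f(t) = -3*sin(2*t) + 5*cos(2*t) - 4*exp(-5*t)

Factor the denominator: s^3 + 5*s^2 + 4*s + 20 = (s + 5)*(s^2 + 4).
Partial fraction decomposition gives [-4/(s + 5)] + [5*s/(s^2 + 4)] + [-6/(s^2 + 4)].
Invert each term: -4/(s + 5) ↔ -4e^(-5t); 5·s/(s^2 + 4) ↔ 5cos(2t); -3·2/(s^2 + 4) ↔ -3sin(2t).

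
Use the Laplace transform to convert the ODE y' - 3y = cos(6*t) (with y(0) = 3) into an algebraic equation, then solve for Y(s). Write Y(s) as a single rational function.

Y(s) = (3*s^2 + s + 108)/(s^3 - 3*s^2 + 36*s - 108)

Transform both sides with L{·}.
The derivative rules (L{y'} = sY - y(0) = sY - 3) turn the left side into (s - 3)Y - (3).
The right side is L{cos(6*t)} = s/(s^2 + 36).
So (s - 3)Y = s/(s^2 + 36) + (3).
Solve for Y(s) and write it as one ratio of polynomials.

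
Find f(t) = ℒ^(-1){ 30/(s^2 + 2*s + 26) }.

f(t) = 6*exp(-t)*sin(5*t)

Rewrite the denominator: s^2 + 2*s + 26 = (s + 1)^2 + 25.
The form in (s + 1) signals a first-shifting-theorem factor e^(-t).
Since L{sin(5t)} = 5/(s^2 + 25), the inverse is e^(-t)*sin(5*t), scaled by 6.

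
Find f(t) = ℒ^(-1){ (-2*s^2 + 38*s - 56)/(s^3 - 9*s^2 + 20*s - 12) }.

f(t) = 5*exp(6*t) - 3*exp(2*t) - 4*exp(t)

Factor the denominator: s^3 - 9*s^2 + 20*s - 12 = (s - 6)*(s - 2)*(s - 1).
Partial fraction decomposition gives [-4/(s - 1)] + [5/(s - 6)] + [-3/(s - 2)].
Invert each term: -4/(s - 1) ↔ -4e^(t); 5/(s - 6) ↔ 5e^(6t); -3/(s - 2) ↔ -3e^(2t).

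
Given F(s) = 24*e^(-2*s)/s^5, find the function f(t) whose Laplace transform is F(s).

f(t) = Heaviside(t - 2)*((t - 2)^4)

The factor e^(-2s) signals a time shift by c = 2 (second shifting theorem).
L{t^4} = 4!/s^5 = 24/s^5, so L^-1{24/s^5} = t^4.
Hence the inverse is u(t - 2) times that function evaluated at t - 2.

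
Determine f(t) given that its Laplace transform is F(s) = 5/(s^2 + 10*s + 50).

f(t) = exp(-5*t)*sin(5*t)

Rewrite the denominator: s^2 + 10*s + 50 = (s + 5)^2 + 25.
The form in (s + 5) signals a first-shifting-theorem factor e^(-5t).
Since L{sin(5t)} = 5/(s^2 + 25), the inverse is e^(-5*t)*sin(5*t).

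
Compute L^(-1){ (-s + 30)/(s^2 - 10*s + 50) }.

5*exp(5*t)*sin(5*t) - exp(5*t)*cos(5*t)

Complete the square in the denominator: s^2 - 10*s + 50 = (s - 5)^2 + 5^2.
Split the numerator to match: -s + 30 = -1·(s - 5) + 5·5.
Invert each term: -1·(s - 5)/((s - 5)^2 + 25) ↔ -e^(5t)cos(5t); 5·5/((s - 5)^2 + 25) ↔ 5e^(5t)sin(5t).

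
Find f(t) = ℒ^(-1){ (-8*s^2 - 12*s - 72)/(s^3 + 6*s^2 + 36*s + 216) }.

Factor the denominator: s^3 + 6*s^2 + 36*s + 216 = (s + 6)*(s^2 + 36).
Partial fraction decomposition gives [-4/(s + 6)] + [-4*s/(s^2 + 36)] + [12/(s^2 + 36)].
Invert each term: -4/(s + 6) ↔ -4e^(-6t); -4·s/(s^2 + 36) ↔ -4cos(6t); 2·6/(s^2 + 36) ↔ 2sin(6t).

f(t) = 2*sin(6*t) - 4*cos(6*t) - 4*exp(-6*t)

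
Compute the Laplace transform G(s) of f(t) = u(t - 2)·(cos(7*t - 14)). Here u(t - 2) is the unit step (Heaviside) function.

By the second shifting theorem, L{u(t - c)·g(t - c)} = e^(-cs)·H(s) with c = 2 and H(s) = L{g(t)}.
L{cos(7t)} = s/(s^2 + 49).

G(s) = s*exp(-2*s)/(s^2 + 49)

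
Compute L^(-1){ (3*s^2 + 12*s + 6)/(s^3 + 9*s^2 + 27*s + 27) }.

-3*t^2*exp(-3*t)/2 - 6*t*exp(-3*t) + 3*exp(-3*t)

Factor the denominator: s^3 + 9*s^2 + 27*s + 27 = (s + 3)^3.
Partial fraction decomposition gives [3/(s + 3)] + [-6/(s + 3)^2] + [-3/(s + 3)^3].
Invert each term: 3/(s + 3) ↔ 3e^(-3t); -6/(s + 3)^2 ↔ -6t·e^(-3t); -3/(s + 3)^3 ↔ (-3/2)t^2·e^(-3t).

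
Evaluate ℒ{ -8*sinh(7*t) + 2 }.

Apply the Laplace transform termwise.
(-8)·[L{sinh(7t)} = 7/(s^2 - 49)]; L{2} = 2/s.

-56/(s^2 - 49) + 2/s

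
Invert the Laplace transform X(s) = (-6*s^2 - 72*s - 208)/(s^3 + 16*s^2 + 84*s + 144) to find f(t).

Factor the denominator: s^3 + 16*s^2 + 84*s + 144 = (s + 4)*(s + 6)^2.
Partial fraction decomposition gives [-2/(s + 6)] + [-4/(s + 6)^2] + [-4/(s + 4)].
Invert each term: -2/(s + 6) ↔ -2e^(-6t); -4/(s + 6)^2 ↔ -4t·e^(-6t); -4/(s + 4) ↔ -4e^(-4t).

f(t) = -4*t*exp(-6*t) - 4*exp(-4*t) - 2*exp(-6*t)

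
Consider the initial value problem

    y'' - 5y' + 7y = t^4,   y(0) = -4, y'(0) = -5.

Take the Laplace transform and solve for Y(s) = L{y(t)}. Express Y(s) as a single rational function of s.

Y(s) = (-4*s^6 + 15*s^5 + 24)/(s^7 - 5*s^6 + 7*s^5)

Apply the Laplace transform to the equation.
Using L{y''} = s^2 Y - s·y(0) - y'(0) and L{y'} = sY - y(0), with y(0) = -4, y'(0) = -5, the left side becomes (s^2 - 5*s + 7)Y - (-4*s + 15).
The right side is L{t^4} = 24/s^5.
So (s^2 - 5*s + 7)Y = 24/s^5 + (-4*s + 15).
Solve for Y(s) and write it as one ratio of polynomials.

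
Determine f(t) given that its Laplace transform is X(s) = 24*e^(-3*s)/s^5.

f(t) = Heaviside(t - 3)*((t - 3)^4)

The factor e^(-3s) signals a time shift by c = 3 (second shifting theorem).
L{t^4} = 4!/s^5 = 24/s^5, so L^-1{24/s^5} = t^4.
Hence the inverse is u(t - 3) times that function evaluated at t - 3.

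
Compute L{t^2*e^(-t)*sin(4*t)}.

L{sin(4t)} = 4/(s^2 + 16).
Multiplying by e^(-t) shifts s → s + 1, so L{e^(-t)*sin(4*t)} = 4/((s + 1)^2 + 16).
Then apply L{t^2·g(t)} = (-1)^2 d^2/ds^2[G(s)] with G(s) = 4/((s + 1)^2 + 16):
differentiating 2 times and applying the sign gives 8*(3*s^2 + 6*s - 13)/(s^2 + 2*s + 17)^3.

8*(3*s^2 + 6*s - 13)/(s^2 + 2*s + 17)^3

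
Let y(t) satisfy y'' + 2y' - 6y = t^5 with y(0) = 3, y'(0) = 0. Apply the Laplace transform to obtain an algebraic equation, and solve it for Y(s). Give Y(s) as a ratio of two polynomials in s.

Y(s) = (3*s^7 + 6*s^6 + 120)/(s^8 + 2*s^7 - 6*s^6)

Transform both sides with L{·}.
With L{y''} = s^2 Y - s·y(0) - y'(0) and L{y'} = sY - y(0), with y(0) = 3, y'(0) = 0: the LHS transforms to (s^2 + 2*s - 6)Y - (3*s + 6).
The right side is L{t^5} = 120/s^6.
So (s^2 + 2*s - 6)Y = 120/s^6 + (3*s + 6).
Solve for Y(s) and write it as one ratio of polynomials.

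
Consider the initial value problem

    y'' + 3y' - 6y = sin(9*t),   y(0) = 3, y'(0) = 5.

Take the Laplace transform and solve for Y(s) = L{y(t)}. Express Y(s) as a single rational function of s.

Apply the Laplace transform to the equation.
The derivative rules (L{y''} = s^2 Y - s·y(0) - y'(0) and L{y'} = sY - y(0), with y(0) = 3, y'(0) = 5) turn the left side into (s^2 + 3*s - 6)Y - (3*s + 14).
The right side is L{sin(9*t)} = 9/(s^2 + 81).
So (s^2 + 3*s - 6)Y = 9/(s^2 + 81) + (3*s + 14).
Divide through and combine into a single rational function.

Y(s) = (3*s^3 + 14*s^2 + 243*s + 1143)/(s^4 + 3*s^3 + 75*s^2 + 243*s - 486)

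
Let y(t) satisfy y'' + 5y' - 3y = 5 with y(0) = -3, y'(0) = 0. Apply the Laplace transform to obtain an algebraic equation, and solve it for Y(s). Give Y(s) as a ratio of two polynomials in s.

Take the Laplace transform of both sides.
With L{y''} = s^2 Y - s·y(0) - y'(0) and L{y'} = sY - y(0), with y(0) = -3, y'(0) = 0: the LHS transforms to (s^2 + 5*s - 3)Y - (-3*s - 15).
The right side is L{5} = 5/s.
So (s^2 + 5*s - 3)Y = 5/s + (-3*s - 15).
Divide through and combine into a single rational function.

Y(s) = (-3*s^2 - 15*s + 5)/(s^3 + 5*s^2 - 3*s)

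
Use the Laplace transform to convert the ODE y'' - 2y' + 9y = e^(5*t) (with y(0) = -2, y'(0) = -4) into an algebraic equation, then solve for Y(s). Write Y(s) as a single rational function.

Y(s) = (-2*s^2 + 10*s + 1)/(s^3 - 7*s^2 + 19*s - 45)

Take the Laplace transform of both sides.
Using L{y''} = s^2 Y - s·y(0) - y'(0) and L{y'} = sY - y(0), with y(0) = -2, y'(0) = -4, the left side becomes (s^2 - 2*s + 9)Y - (-2*s).
The right side is L{e^(5*t)} = 1/(s - 5).
So (s^2 - 2*s + 9)Y = 1/(s - 5) + (-2*s).
Isolate Y and clear denominators.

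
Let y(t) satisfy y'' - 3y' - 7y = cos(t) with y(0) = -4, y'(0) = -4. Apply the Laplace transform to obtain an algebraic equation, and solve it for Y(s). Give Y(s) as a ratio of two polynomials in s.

Transform both sides with L{·}.
Using L{y''} = s^2 Y - s·y(0) - y'(0) and L{y'} = sY - y(0), with y(0) = -4, y'(0) = -4, the left side becomes (s^2 - 3*s - 7)Y - (-4*s + 8).
The right side is L{cos(t)} = s/(s^2 + 1).
So (s^2 - 3*s - 7)Y = s/(s^2 + 1) + (-4*s + 8).
Divide through and combine into a single rational function.

Y(s) = (-4*s^3 + 8*s^2 - 3*s + 8)/(s^4 - 3*s^3 - 6*s^2 - 3*s - 7)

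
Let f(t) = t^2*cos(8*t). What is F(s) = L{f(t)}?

L{cos(8t)} = s/(s^2 + 64).
Then apply L{t^2·g(t)} = (-1)^2 d^2/ds^2[G(s)] with G(s) = s/(s^2 + 64):
differentiating 2 times and applying the sign gives 2*s*(s^2 - 192)/(s^2 + 64)^3.

F(s) = 2*s*(s^2 - 192)/(s^2 + 64)^3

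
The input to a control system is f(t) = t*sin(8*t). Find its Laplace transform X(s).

X(s) = 16*s/(s^2 + 64)^2

L{sin(8t)} = 8/(s^2 + 64).
Then apply L{t·g(t)} = -d/ds[G(s)] with G(s) = 8/(s^2 + 64):
differentiating 1 time and applying the sign gives 16*s/(s^2 + 64)^2.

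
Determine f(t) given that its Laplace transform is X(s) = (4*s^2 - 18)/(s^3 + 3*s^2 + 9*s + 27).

f(t) = -3*sin(3*t) + 3*cos(3*t) + exp(-3*t)

Factor the denominator: s^3 + 3*s^2 + 9*s + 27 = (s + 3)*(s^2 + 9).
Partial fraction decomposition gives [1/(s + 3)] + [3*s/(s^2 + 9)] + [-9/(s^2 + 9)].
Invert each term: 1/(s + 3) ↔ e^(-3t); 3·s/(s^2 + 9) ↔ 3cos(3t); -3·3/(s^2 + 9) ↔ -3sin(3t).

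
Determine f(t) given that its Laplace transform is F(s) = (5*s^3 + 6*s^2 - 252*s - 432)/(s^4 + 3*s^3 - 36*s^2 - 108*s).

f(t) = -exp(6*t) + 4 + 3*exp(-3*t) - exp(-6*t)

Factor the denominator: s^4 + 3*s^3 - 36*s^2 - 108*s = s*(s - 6)*(s + 3)*(s + 6).
Partial fraction decomposition gives [-1/(s - 6)] + [3/(s + 3)] + [4/s] + [-1/(s + 6)].
Invert each term: -1/(s - 6) ↔ -e^(6t); 3/(s + 3) ↔ 3e^(-3t); 4/(s - 0) ↔ 4e^(0t); -1/(s + 6) ↔ -e^(-6t).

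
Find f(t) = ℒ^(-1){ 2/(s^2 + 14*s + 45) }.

f(t) = exp(-7*t)*sinh(2*t)

Rewrite the denominator: s^2 + 14*s + 45 = (s + 7)^2 - 4.
The form in (s + 7) signals a first-shifting-theorem factor e^(-7t).
Since L{sinh(2t)} = 2/(s^2 - 4), the inverse is e^(-7*t)*sinh(2*t).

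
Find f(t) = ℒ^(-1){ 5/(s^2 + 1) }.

Since L{sin(t)} = 1/(s^2 + 1), the inverse is sin(t), scaled by 5.

f(t) = 5*sin(t)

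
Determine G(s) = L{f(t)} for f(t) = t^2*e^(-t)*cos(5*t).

G(s) = 2*(s + 1)*(s^2 + 2*s - 74)/(s^2 + 2*s + 26)^3

L{cos(5t)} = s/(s^2 + 25).
Multiplying by e^(-t) shifts s → s + 1, so L{e^(-t)*cos(5*t)} = (s + 1)/((s + 1)^2 + 25).
Then apply L{t^2·g(t)} = (-1)^2 d^2/ds^2[H(s)] with H(s) = (s + 1)/((s + 1)^2 + 25):
differentiating 2 times and applying the sign gives 2*(s + 1)*(s^2 + 2*s - 74)/(s^2 + 2*s + 26)^3.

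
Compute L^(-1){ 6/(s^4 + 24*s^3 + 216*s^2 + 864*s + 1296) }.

Rewrite the denominator: s^4 + 24*s^3 + 216*s^2 + 864*s + 1296 = (s + 6)^4.
The form in (s + 6) signals a first-shifting-theorem factor e^(-6t).
Since L{t^3} = 3!/s^4 = 6/s^4, the inverse is t^3*e^(-6*t).

t^3*exp(-6*t)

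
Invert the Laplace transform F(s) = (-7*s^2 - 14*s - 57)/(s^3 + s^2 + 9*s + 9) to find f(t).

Factor the denominator: s^3 + s^2 + 9*s + 9 = (s + 1)*(s^2 + 9).
Partial fraction decomposition gives [-5/(s + 1)] + [-2*s/(s^2 + 9)] + [-12/(s^2 + 9)].
Invert each term: -5/(s + 1) ↔ -5e^(-t); -2·s/(s^2 + 9) ↔ -2cos(3t); -4·3/(s^2 + 9) ↔ -4sin(3t).

f(t) = -4*sin(3*t) - 2*cos(3*t) - 5*exp(-t)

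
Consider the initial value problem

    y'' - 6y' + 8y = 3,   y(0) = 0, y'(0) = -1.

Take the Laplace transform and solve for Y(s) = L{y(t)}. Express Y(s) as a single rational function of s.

Take the Laplace transform of both sides.
With L{y''} = s^2 Y - s·y(0) - y'(0) and L{y'} = sY - y(0), with y(0) = 0, y'(0) = -1: the LHS transforms to (s^2 - 6*s + 8)Y - (-1).
The right side is L{3} = 3/s.
So (s^2 - 6*s + 8)Y = 3/s + (-1).
Solve for Y(s) and write it as one ratio of polynomials.

Y(s) = (-s + 3)/(s^3 - 6*s^2 + 8*s)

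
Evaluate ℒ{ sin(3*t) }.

L{sin(3t)} = 3/(s^2 + 9).

3/(s^2 + 9)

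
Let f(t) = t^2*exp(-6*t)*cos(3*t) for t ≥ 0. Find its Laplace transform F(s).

F(s) = 2*(s + 6)*(s^2 + 12*s + 9)/(s^2 + 12*s + 45)^3

L{cos(3t)} = s/(s^2 + 9).
Multiplying by e^(-6t) shifts s → s + 6, so L{exp(-6*t)*cos(3*t)} = (s + 6)/((s + 6)^2 + 9).
Then apply L{t^2·g(t)} = (-1)^2 d^2/ds^2[G(s)] with G(s) = (s + 6)/((s + 6)^2 + 9):
differentiating 2 times and applying the sign gives 2*(s + 6)*(s^2 + 12*s + 9)/(s^2 + 12*s + 45)^3.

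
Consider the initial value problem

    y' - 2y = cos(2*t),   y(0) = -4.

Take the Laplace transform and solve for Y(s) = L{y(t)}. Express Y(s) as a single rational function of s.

Y(s) = (-4*s^2 + s - 16)/(s^3 - 2*s^2 + 4*s - 8)

Laplace-transform each side.
With L{y'} = sY - y(0) = sY - (-4): the LHS transforms to (s - 2)Y - (-4).
The right side is L{cos(2*t)} = s/(s^2 + 4).
So (s - 2)Y = s/(s^2 + 4) + (-4).
Divide through and combine into a single rational function.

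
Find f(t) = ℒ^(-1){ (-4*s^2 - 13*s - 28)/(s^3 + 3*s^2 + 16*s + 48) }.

f(t) = -sin(4*t) - 3*cos(4*t) - exp(-3*t)

Factor the denominator: s^3 + 3*s^2 + 16*s + 48 = (s + 3)*(s^2 + 16).
Partial fraction decomposition gives [-1/(s + 3)] + [-3*s/(s^2 + 16)] + [-4/(s^2 + 16)].
Invert each term: -1/(s + 3) ↔ -e^(-3t); -3·s/(s^2 + 16) ↔ -3cos(4t); -1·4/(s^2 + 16) ↔ -sin(4t).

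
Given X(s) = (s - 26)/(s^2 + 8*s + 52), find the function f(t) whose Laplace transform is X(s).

f(t) = -5*exp(-4*t)*sin(6*t) + exp(-4*t)*cos(6*t)

Complete the square in the denominator: s^2 + 8*s + 52 = (s + 4)^2 + 6^2.
Split the numerator to match: s - 26 = 1·(s + 4) - 5·6.
Invert each term: 1·(s + 4)/((s + 4)^2 + 36) ↔ e^(-4t)cos(6t); -5·6/((s + 4)^2 + 36) ↔ -5e^(-4t)sin(6t).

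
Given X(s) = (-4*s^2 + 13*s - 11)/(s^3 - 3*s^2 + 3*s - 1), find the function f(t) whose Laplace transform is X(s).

Factor the denominator: s^3 - 3*s^2 + 3*s - 1 = (s - 1)^3.
Partial fraction decomposition gives [-4/(s - 1)] + [5/(s - 1)^2] + [-2/(s - 1)^3].
Invert each term: -4/(s - 1) ↔ -4e^(t); 5/(s - 1)^2 ↔ 5t·e^(t); -2/(s - 1)^3 ↔ (-1)t^2·e^(t).

f(t) = -t^2*exp(t) + 5*t*exp(t) - 4*exp(t)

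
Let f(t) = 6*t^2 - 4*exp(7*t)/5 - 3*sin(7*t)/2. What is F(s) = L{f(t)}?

Apply the Laplace transform termwise.
(-3/2)·[L{sin(7t)} = 7/(s^2 + 49)]; (-4/5)·[L{e^(7t)} = 1/(s - 7)]; (6)·[L{t^2} = 2!/s^3 = 2/s^3].

F(s) = -21/(2*(s^2 + 49)) - 4/(5*(s - 7)) + 12/s^3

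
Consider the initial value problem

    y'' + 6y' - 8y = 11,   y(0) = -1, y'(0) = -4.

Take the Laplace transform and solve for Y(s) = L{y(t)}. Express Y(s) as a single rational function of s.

Y(s) = (-s^2 - 10*s + 11)/(s^3 + 6*s^2 - 8*s)

Laplace-transform each side.
The derivative rules (L{y''} = s^2 Y - s·y(0) - y'(0) and L{y'} = sY - y(0), with y(0) = -1, y'(0) = -4) turn the left side into (s^2 + 6*s - 8)Y - (-s - 10).
The right side is L{11} = 11/s.
So (s^2 + 6*s - 8)Y = 11/s + (-s - 10).
Isolate Y and clear denominators.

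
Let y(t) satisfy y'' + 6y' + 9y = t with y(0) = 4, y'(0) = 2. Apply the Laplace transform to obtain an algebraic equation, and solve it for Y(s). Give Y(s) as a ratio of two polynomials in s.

Apply the Laplace transform to the equation.
The derivative rules (L{y''} = s^2 Y - s·y(0) - y'(0) and L{y'} = sY - y(0), with y(0) = 4, y'(0) = 2) turn the left side into (s^2 + 6*s + 9)Y - (4*s + 26).
The right side is L{t} = s^(-2).
So (s^2 + 6*s + 9)Y = s^(-2) + (4*s + 26).
Solve for Y(s) and write it as one ratio of polynomials.

Y(s) = (4*s^3 + 26*s^2 + 1)/(s^4 + 6*s^3 + 9*s^2)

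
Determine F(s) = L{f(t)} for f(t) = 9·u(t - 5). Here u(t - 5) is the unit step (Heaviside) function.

By the second shifting theorem, L{u(t - c)·g(t - c)} = e^(-cs)·G(s) with c = 5 and G(s) = L{g(t)}.
L{9} = 9/s.

F(s) = 9*exp(-5*s)/s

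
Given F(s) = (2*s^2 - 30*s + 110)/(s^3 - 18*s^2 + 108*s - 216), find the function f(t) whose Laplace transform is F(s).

Factor the denominator: s^3 - 18*s^2 + 108*s - 216 = (s - 6)^3.
Partial fraction decomposition gives [2/(s - 6)] + [-6/(s - 6)^2] + [2/(s - 6)^3].
Invert each term: 2/(s - 6) ↔ 2e^(6t); -6/(s - 6)^2 ↔ -6t·e^(6t); 2/(s - 6)^3 ↔ (1)t^2·e^(6t).

f(t) = t^2*exp(6*t) - 6*t*exp(6*t) + 2*exp(6*t)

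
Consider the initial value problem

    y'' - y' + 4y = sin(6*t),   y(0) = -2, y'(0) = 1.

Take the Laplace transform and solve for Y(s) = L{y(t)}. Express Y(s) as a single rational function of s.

Y(s) = (-2*s^3 + 3*s^2 - 72*s + 114)/(s^4 - s^3 + 40*s^2 - 36*s + 144)

Apply the Laplace transform to the equation.
The derivative rules (L{y''} = s^2 Y - s·y(0) - y'(0) and L{y'} = sY - y(0), with y(0) = -2, y'(0) = 1) turn the left side into (s^2 - s + 4)Y - (-2*s + 3).
The right side is L{sin(6*t)} = 6/(s^2 + 36).
So (s^2 - s + 4)Y = 6/(s^2 + 36) + (-2*s + 3).
Divide through and combine into a single rational function.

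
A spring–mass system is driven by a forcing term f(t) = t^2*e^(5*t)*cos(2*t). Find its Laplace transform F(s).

L{cos(2t)} = s/(s^2 + 4).
Multiplying by e^(5t) shifts s → s - 5, so L{e^(5*t)*cos(2*t)} = (s - 5)/((s - 5)^2 + 4).
Then apply L{t^2·g(t)} = (-1)^2 d^2/ds^2[G(s)] with G(s) = (s - 5)/((s - 5)^2 + 4):
differentiating 2 times and applying the sign gives 2*(s - 5)*(s^2 - 10*s + 13)/(s^2 - 10*s + 29)^3.

F(s) = 2*(s - 5)*(s^2 - 10*s + 13)/(s^2 - 10*s + 29)^3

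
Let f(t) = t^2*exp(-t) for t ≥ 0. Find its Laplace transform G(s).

L{e^(-t)} = 1/(s + 1).
Then apply L{t^2·g(t)} = (-1)^2 d^2/ds^2[H(s)] with H(s) = 1/(s + 1):
differentiating 2 times and applying the sign gives 2/(s + 1)^3.

G(s) = 2/(s + 1)^3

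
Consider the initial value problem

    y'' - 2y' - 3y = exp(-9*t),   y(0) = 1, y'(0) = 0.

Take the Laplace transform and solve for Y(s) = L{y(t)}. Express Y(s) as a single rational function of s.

Take the Laplace transform of both sides.
The derivative rules (L{y''} = s^2 Y - s·y(0) - y'(0) and L{y'} = sY - y(0), with y(0) = 1, y'(0) = 0) turn the left side into (s^2 - 2*s - 3)Y - (s - 2).
The right side is L{exp(-9*t)} = 1/(s + 9).
So (s^2 - 2*s - 3)Y = 1/(s + 9) + (s - 2).
Divide through and combine into a single rational function.

Y(s) = (s^2 + 7*s - 17)/(s^3 + 7*s^2 - 21*s - 27)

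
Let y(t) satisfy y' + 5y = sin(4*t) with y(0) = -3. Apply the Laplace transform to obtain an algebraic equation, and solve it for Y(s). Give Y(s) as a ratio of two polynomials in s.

Y(s) = (-3*s^2 - 44)/(s^3 + 5*s^2 + 16*s + 80)

Laplace-transform each side.
With L{y'} = sY - y(0) = sY - (-3): the LHS transforms to (s + 5)Y - (-3).
The right side is L{sin(4*t)} = 4/(s^2 + 16).
So (s + 5)Y = 4/(s^2 + 16) + (-3).
Solve for Y(s) and write it as one ratio of polynomials.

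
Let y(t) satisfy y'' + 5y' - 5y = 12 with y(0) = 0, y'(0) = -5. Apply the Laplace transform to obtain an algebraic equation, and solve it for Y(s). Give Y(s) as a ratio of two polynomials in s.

Laplace-transform each side.
The derivative rules (L{y''} = s^2 Y - s·y(0) - y'(0) and L{y'} = sY - y(0), with y(0) = 0, y'(0) = -5) turn the left side into (s^2 + 5*s - 5)Y - (-5).
The right side is L{12} = 12/s.
So (s^2 + 5*s - 5)Y = 12/s + (-5).
Solve for Y(s) and write it as one ratio of polynomials.

Y(s) = (-5*s + 12)/(s^3 + 5*s^2 - 5*s)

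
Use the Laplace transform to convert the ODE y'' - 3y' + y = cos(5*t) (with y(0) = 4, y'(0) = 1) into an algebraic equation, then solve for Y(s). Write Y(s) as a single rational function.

Apply the Laplace transform to the equation.
The derivative rules (L{y''} = s^2 Y - s·y(0) - y'(0) and L{y'} = sY - y(0), with y(0) = 4, y'(0) = 1) turn the left side into (s^2 - 3*s + 1)Y - (4*s - 11).
The right side is L{cos(5*t)} = s/(s^2 + 25).
So (s^2 - 3*s + 1)Y = s/(s^2 + 25) + (4*s - 11).
Solve for Y(s) and write it as one ratio of polynomials.

Y(s) = (4*s^3 - 11*s^2 + 101*s - 275)/(s^4 - 3*s^3 + 26*s^2 - 75*s + 25)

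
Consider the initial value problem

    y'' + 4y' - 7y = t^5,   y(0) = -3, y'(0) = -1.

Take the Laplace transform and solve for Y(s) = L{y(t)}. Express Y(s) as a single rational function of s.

Take the Laplace transform of both sides.
With L{y''} = s^2 Y - s·y(0) - y'(0) and L{y'} = sY - y(0), with y(0) = -3, y'(0) = -1: the LHS transforms to (s^2 + 4*s - 7)Y - (-3*s - 13).
The right side is L{t^5} = 120/s^6.
So (s^2 + 4*s - 7)Y = 120/s^6 + (-3*s - 13).
Isolate Y and clear denominators.

Y(s) = (-3*s^7 - 13*s^6 + 120)/(s^8 + 4*s^7 - 7*s^6)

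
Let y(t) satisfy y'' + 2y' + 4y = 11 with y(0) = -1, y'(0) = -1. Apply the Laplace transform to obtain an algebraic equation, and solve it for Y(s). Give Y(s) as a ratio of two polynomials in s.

Y(s) = (-s^2 - 3*s + 11)/(s^3 + 2*s^2 + 4*s)

Transform both sides with L{·}.
The derivative rules (L{y''} = s^2 Y - s·y(0) - y'(0) and L{y'} = sY - y(0), with y(0) = -1, y'(0) = -1) turn the left side into (s^2 + 2*s + 4)Y - (-s - 3).
The right side is L{11} = 11/s.
So (s^2 + 2*s + 4)Y = 11/s + (-s - 3).
Isolate Y and clear denominators.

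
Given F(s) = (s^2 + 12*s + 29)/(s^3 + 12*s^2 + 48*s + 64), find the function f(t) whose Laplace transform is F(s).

f(t) = -3*t^2*exp(-4*t)/2 + 4*t*exp(-4*t) + exp(-4*t)

Factor the denominator: s^3 + 12*s^2 + 48*s + 64 = (s + 4)^3.
Partial fraction decomposition gives [1/(s + 4)] + [4/(s + 4)^2] + [-3/(s + 4)^3].
Invert each term: 1/(s + 4) ↔ e^(-4t); 4/(s + 4)^2 ↔ 4t·e^(-4t); -3/(s + 4)^3 ↔ (-3/2)t^2·e^(-4t).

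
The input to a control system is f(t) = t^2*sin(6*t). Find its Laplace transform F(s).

F(s) = 36*(s^2 - 12)/(s^2 + 36)^3

L{sin(6t)} = 6/(s^2 + 36).
Then apply L{t^2·g(t)} = (-1)^2 d^2/ds^2[G(s)] with G(s) = 6/(s^2 + 36):
differentiating 2 times and applying the sign gives 36*(s^2 - 12)/(s^2 + 36)^3.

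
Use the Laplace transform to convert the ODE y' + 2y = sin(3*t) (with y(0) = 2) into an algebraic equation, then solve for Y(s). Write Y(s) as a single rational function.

Y(s) = (2*s^2 + 21)/(s^3 + 2*s^2 + 9*s + 18)

Apply the Laplace transform to the equation.
With L{y'} = sY - y(0) = sY - 2: the LHS transforms to (s + 2)Y - (2).
The right side is L{sin(3*t)} = 3/(s^2 + 9).
So (s + 2)Y = 3/(s^2 + 9) + (2).
Divide through and combine into a single rational function.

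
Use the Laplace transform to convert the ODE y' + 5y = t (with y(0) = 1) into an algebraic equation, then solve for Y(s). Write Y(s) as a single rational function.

Apply the Laplace transform to the equation.
The derivative rules (L{y'} = sY - y(0) = sY - 1) turn the left side into (s + 5)Y - (1).
The right side is L{t} = s^(-2).
So (s + 5)Y = s^(-2) + (1).
Solve for Y(s) and write it as one ratio of polynomials.

Y(s) = (s^2 + 1)/(s^3 + 5*s^2)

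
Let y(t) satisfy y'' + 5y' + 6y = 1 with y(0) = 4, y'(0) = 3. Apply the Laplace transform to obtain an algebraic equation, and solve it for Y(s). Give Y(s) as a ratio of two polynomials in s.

Laplace-transform each side.
With L{y''} = s^2 Y - s·y(0) - y'(0) and L{y'} = sY - y(0), with y(0) = 4, y'(0) = 3: the LHS transforms to (s^2 + 5*s + 6)Y - (4*s + 23).
The right side is L{1} = 1/s.
So (s^2 + 5*s + 6)Y = 1/s + (4*s + 23).
Isolate Y and clear denominators.

Y(s) = (4*s^2 + 23*s + 1)/(s^3 + 5*s^2 + 6*s)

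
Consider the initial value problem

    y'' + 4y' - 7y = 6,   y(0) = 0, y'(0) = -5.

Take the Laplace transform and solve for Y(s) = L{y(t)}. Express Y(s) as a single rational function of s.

Take the Laplace transform of both sides.
The derivative rules (L{y''} = s^2 Y - s·y(0) - y'(0) and L{y'} = sY - y(0), with y(0) = 0, y'(0) = -5) turn the left side into (s^2 + 4*s - 7)Y - (-5).
The right side is L{6} = 6/s.
So (s^2 + 4*s - 7)Y = 6/s + (-5).
Isolate Y and clear denominators.

Y(s) = (-5*s + 6)/(s^3 + 4*s^2 - 7*s)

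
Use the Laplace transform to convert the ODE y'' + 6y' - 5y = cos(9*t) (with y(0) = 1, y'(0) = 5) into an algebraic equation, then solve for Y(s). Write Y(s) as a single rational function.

Take the Laplace transform of both sides.
The derivative rules (L{y''} = s^2 Y - s·y(0) - y'(0) and L{y'} = sY - y(0), with y(0) = 1, y'(0) = 5) turn the left side into (s^2 + 6*s - 5)Y - (s + 11).
The right side is L{cos(9*t)} = s/(s^2 + 81).
So (s^2 + 6*s - 5)Y = s/(s^2 + 81) + (s + 11).
Isolate Y and clear denominators.

Y(s) = (s^3 + 11*s^2 + 82*s + 891)/(s^4 + 6*s^3 + 76*s^2 + 486*s - 405)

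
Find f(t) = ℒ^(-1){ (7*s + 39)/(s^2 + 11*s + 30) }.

Factor the denominator: s^2 + 11*s + 30 = (s + 5)*(s + 6).
Partial fraction decomposition gives [4/(s + 5)] + [3/(s + 6)].
Invert each term: 4/(s + 5) ↔ 4e^(-5t); 3/(s + 6) ↔ 3e^(-6t).

f(t) = 4*exp(-5*t) + 3*exp(-6*t)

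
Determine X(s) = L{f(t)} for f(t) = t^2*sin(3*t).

X(s) = 18*(s^2 - 3)/(s^2 + 9)^3

L{sin(3t)} = 3/(s^2 + 9).
Then apply L{t^2·g(t)} = (-1)^2 d^2/ds^2[G(s)] with G(s) = 3/(s^2 + 9):
differentiating 2 times and applying the sign gives 18*(s^2 - 3)/(s^2 + 9)^3.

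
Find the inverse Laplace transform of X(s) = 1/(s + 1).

Since L{e^(-t)} = 1/(s + 1), the inverse is e^(-t).

exp(-t)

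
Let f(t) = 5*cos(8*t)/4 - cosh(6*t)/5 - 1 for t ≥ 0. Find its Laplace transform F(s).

The transform is linear, so treat each term independently.
(-1/5)·[L{cosh(6t)} = s/(s^2 - 36)]; (5/4)·[L{cos(8t)} = s/(s^2 + 64)]; L{-1} = -1/s.

F(s) = 5*s/(4*(s^2 + 64)) - s/(5*(s^2 - 36)) - 1/s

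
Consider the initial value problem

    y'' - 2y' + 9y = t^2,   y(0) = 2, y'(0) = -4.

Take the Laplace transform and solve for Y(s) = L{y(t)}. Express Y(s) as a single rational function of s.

Y(s) = (2*s^4 - 8*s^3 + 2)/(s^5 - 2*s^4 + 9*s^3)

Transform both sides with L{·}.
With L{y''} = s^2 Y - s·y(0) - y'(0) and L{y'} = sY - y(0), with y(0) = 2, y'(0) = -4: the LHS transforms to (s^2 - 2*s + 9)Y - (2*s - 8).
The right side is L{t^2} = 2/s^3.
So (s^2 - 2*s + 9)Y = 2/s^3 + (2*s - 8).
Solve for Y(s) and write it as one ratio of polynomials.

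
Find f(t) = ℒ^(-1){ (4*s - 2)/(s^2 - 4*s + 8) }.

Complete the square in the denominator: s^2 - 4*s + 8 = (s - 2)^2 + 2^2.
Split the numerator to match: 4*s - 2 = 4·(s - 2) + 3·2.
Invert each term: 4·(s - 2)/((s - 2)^2 + 4) ↔ 4e^(2t)cos(2t); 3·2/((s - 2)^2 + 4) ↔ 3e^(2t)sin(2t).

f(t) = 3*exp(2*t)*sin(2*t) + 4*exp(2*t)*cos(2*t)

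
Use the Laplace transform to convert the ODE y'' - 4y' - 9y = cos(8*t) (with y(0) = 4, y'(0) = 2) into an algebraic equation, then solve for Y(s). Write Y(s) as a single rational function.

Transform both sides with L{·}.
The derivative rules (L{y''} = s^2 Y - s·y(0) - y'(0) and L{y'} = sY - y(0), with y(0) = 4, y'(0) = 2) turn the left side into (s^2 - 4*s - 9)Y - (4*s - 14).
The right side is L{cos(8*t)} = s/(s^2 + 64).
So (s^2 - 4*s - 9)Y = s/(s^2 + 64) + (4*s - 14).
Divide through and combine into a single rational function.

Y(s) = (4*s^3 - 14*s^2 + 257*s - 896)/(s^4 - 4*s^3 + 55*s^2 - 256*s - 576)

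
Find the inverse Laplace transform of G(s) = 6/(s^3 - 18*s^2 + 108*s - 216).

Rewrite the denominator: s^3 - 18*s^2 + 108*s - 216 = (s - 6)^3.
The form in (s - 6) signals a first-shifting-theorem factor e^(6t).
Since L{t^2} = 2!/s^3 = 2/s^3, the inverse is t^2*exp(6*t), scaled by 3.

3*t^2*exp(6*t)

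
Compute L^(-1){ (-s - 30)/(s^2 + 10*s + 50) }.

Complete the square in the denominator: s^2 + 10*s + 50 = (s + 5)^2 + 5^2.
Split the numerator to match: -s - 30 = -1·(s + 5) - 5·5.
Invert each term: -1·(s + 5)/((s + 5)^2 + 25) ↔ -e^(-5t)cos(5t); -5·5/((s + 5)^2 + 25) ↔ -5e^(-5t)sin(5t).

-5*exp(-5*t)*sin(5*t) - exp(-5*t)*cos(5*t)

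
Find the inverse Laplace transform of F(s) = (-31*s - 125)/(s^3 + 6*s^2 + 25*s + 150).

Factor the denominator: s^3 + 6*s^2 + 25*s + 150 = (s + 6)*(s^2 + 25).
Partial fraction decomposition gives [1/(s + 6)] + [-s/(s^2 + 25)] + [-25/(s^2 + 25)].
Invert each term: 1/(s + 6) ↔ e^(-6t); -1·s/(s^2 + 25) ↔ -cos(5t); -5·5/(s^2 + 25) ↔ -5sin(5t).

-5*sin(5*t) - cos(5*t) + exp(-6*t)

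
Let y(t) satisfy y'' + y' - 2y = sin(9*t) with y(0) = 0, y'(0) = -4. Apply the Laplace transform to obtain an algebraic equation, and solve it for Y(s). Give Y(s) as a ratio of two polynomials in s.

Laplace-transform each side.
With L{y''} = s^2 Y - s·y(0) - y'(0) and L{y'} = sY - y(0), with y(0) = 0, y'(0) = -4: the LHS transforms to (s^2 + s - 2)Y - (-4).
The right side is L{sin(9*t)} = 9/(s^2 + 81).
So (s^2 + s - 2)Y = 9/(s^2 + 81) + (-4).
Divide through and combine into a single rational function.

Y(s) = (-4*s^2 - 315)/(s^4 + s^3 + 79*s^2 + 81*s - 162)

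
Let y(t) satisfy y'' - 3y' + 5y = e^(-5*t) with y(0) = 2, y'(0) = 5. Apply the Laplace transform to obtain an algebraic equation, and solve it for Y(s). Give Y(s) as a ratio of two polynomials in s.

Apply the Laplace transform to the equation.
With L{y''} = s^2 Y - s·y(0) - y'(0) and L{y'} = sY - y(0), with y(0) = 2, y'(0) = 5: the LHS transforms to (s^2 - 3*s + 5)Y - (2*s - 1).
The right side is L{e^(-5*t)} = 1/(s + 5).
So (s^2 - 3*s + 5)Y = 1/(s + 5) + (2*s - 1).
Solve for Y(s) and write it as one ratio of polynomials.

Y(s) = (2*s^2 + 9*s - 4)/(s^3 + 2*s^2 - 10*s + 25)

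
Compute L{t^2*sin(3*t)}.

18*(s^2 - 3)/(s^2 + 9)^3

L{sin(3t)} = 3/(s^2 + 9).
Then apply L{t^2·g(t)} = (-1)^2 d^2/ds^2[G(s)] with G(s) = 3/(s^2 + 9):
differentiating 2 times and applying the sign gives 18*(s^2 - 3)/(s^2 + 9)^3.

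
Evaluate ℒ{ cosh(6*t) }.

s/(s^2 - 36)

L{cosh(6t)} = s/(s^2 - 36).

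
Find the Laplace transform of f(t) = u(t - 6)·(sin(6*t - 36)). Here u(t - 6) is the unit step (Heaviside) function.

By the second shifting theorem, L{u(t - c)·g(t - c)} = e^(-cs)·H(s) with c = 6 and H(s) = L{g(t)}.
L{sin(6t)} = 6/(s^2 + 36).

6*exp(-6*s)/(s^2 + 36)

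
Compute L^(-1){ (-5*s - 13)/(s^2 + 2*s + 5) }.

-4*exp(-t)*sin(2*t) - 5*exp(-t)*cos(2*t)

Complete the square in the denominator: s^2 + 2*s + 5 = (s + 1)^2 + 2^2.
Split the numerator to match: -5*s - 13 = -5·(s + 1) - 4·2.
Invert each term: -5·(s + 1)/((s + 1)^2 + 4) ↔ -5e^(-t)cos(2t); -4·2/((s + 1)^2 + 4) ↔ -4e^(-t)sin(2t).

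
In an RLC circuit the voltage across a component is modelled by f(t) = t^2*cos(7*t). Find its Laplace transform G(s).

G(s) = 2*s*(s^2 - 147)/(s^2 + 49)^3

L{cos(7t)} = s/(s^2 + 49).
Then apply L{t^2·g(t)} = (-1)^2 d^2/ds^2[H(s)] with H(s) = s/(s^2 + 49):
differentiating 2 times and applying the sign gives 2*s*(s^2 - 147)/(s^2 + 49)^3.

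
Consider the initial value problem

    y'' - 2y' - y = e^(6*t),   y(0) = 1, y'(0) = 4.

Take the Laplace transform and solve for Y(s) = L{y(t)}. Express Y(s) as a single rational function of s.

Laplace-transform each side.
Using L{y''} = s^2 Y - s·y(0) - y'(0) and L{y'} = sY - y(0), with y(0) = 1, y'(0) = 4, the left side becomes (s^2 - 2*s - 1)Y - (s + 2).
The right side is L{e^(6*t)} = 1/(s - 6).
So (s^2 - 2*s - 1)Y = 1/(s - 6) + (s + 2).
Divide through and combine into a single rational function.

Y(s) = (s^2 - 4*s - 11)/(s^3 - 8*s^2 + 11*s + 6)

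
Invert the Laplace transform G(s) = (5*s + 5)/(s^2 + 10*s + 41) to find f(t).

Complete the square in the denominator: s^2 + 10*s + 41 = (s + 5)^2 + 4^2.
Split the numerator to match: 5*s + 5 = 5·(s + 5) - 5·4.
Invert each term: 5·(s + 5)/((s + 5)^2 + 16) ↔ 5e^(-5t)cos(4t); -5·4/((s + 5)^2 + 16) ↔ -5e^(-5t)sin(4t).

f(t) = -5*exp(-5*t)*sin(4*t) + 5*exp(-5*t)*cos(4*t)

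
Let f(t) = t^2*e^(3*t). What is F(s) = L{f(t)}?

F(s) = 2/(s - 3)^3

L{e^(3t)} = 1/(s - 3).
Then apply L{t^2·g(t)} = (-1)^2 d^2/ds^2[G(s)] with G(s) = 1/(s - 3):
differentiating 2 times and applying the sign gives 2/(s - 3)^3.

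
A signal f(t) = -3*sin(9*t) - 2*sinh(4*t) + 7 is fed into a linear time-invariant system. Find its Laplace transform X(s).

Apply the Laplace transform termwise.
(-2)·[L{sinh(4t)} = 4/(s^2 - 16)]; L{7} = 7/s; (-3)·[L{sin(9t)} = 9/(s^2 + 81)].

X(s) = -27/(s^2 + 81) - 8/(s^2 - 16) + 7/s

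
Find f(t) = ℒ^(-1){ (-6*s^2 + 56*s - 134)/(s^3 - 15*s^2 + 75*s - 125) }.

f(t) = -2*t^2*exp(5*t) - 4*t*exp(5*t) - 6*exp(5*t)

Factor the denominator: s^3 - 15*s^2 + 75*s - 125 = (s - 5)^3.
Partial fraction decomposition gives [-6/(s - 5)] + [-4/(s - 5)^2] + [-4/(s - 5)^3].
Invert each term: -6/(s - 5) ↔ -6e^(5t); -4/(s - 5)^2 ↔ -4t·e^(5t); -4/(s - 5)^3 ↔ (-2)t^2·e^(5t).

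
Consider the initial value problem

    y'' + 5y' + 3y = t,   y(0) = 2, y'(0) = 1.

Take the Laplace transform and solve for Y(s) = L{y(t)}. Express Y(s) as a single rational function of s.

Y(s) = (2*s^3 + 11*s^2 + 1)/(s^4 + 5*s^3 + 3*s^2)

Apply the Laplace transform to the equation.
With L{y''} = s^2 Y - s·y(0) - y'(0) and L{y'} = sY - y(0), with y(0) = 2, y'(0) = 1: the LHS transforms to (s^2 + 5*s + 3)Y - (2*s + 11).
The right side is L{t} = s^(-2).
So (s^2 + 5*s + 3)Y = s^(-2) + (2*s + 11).
Solve for Y(s) and write it as one ratio of polynomials.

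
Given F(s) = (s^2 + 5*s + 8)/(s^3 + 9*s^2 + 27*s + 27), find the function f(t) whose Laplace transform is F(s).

f(t) = t^2*exp(-3*t) - t*exp(-3*t) + exp(-3*t)

Factor the denominator: s^3 + 9*s^2 + 27*s + 27 = (s + 3)^3.
Partial fraction decomposition gives [1/(s + 3)] + [-1/(s + 3)^2] + [2/(s + 3)^3].
Invert each term: 1/(s + 3) ↔ e^(-3t); -1/(s + 3)^2 ↔ -t·e^(-3t); 2/(s + 3)^3 ↔ (1)t^2·e^(-3t).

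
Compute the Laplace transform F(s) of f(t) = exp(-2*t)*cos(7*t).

F(s) = (s + 2)/((s + 2)^2 + 49)

L{cos(7t)} = s/(s^2 + 49).
By the first shifting theorem, multiplying by e^(-2t) replaces s with s + 2.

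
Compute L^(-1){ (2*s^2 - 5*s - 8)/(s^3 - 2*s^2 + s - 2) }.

Factor the denominator: s^3 - 2*s^2 + s - 2 = (s - 2)*(s^2 + 1).
Partial fraction decomposition gives [-2/(s - 2)] + [4*s/(s^2 + 1)] + [3/(s^2 + 1)].
Invert each term: -2/(s - 2) ↔ -2e^(2t); 4·s/(s^2 + 1) ↔ 4cos(t); 3·1/(s^2 + 1) ↔ 3sin(t).

-2*exp(2*t) + 3*sin(t) + 4*cos(t)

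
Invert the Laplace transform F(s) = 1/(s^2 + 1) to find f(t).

f(t) = sin(t)

Since L{sin(t)} = 1/(s^2 + 1), the inverse is sin(t).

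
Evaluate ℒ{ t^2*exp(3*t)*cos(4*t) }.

L{cos(4t)} = s/(s^2 + 16).
Multiplying by e^(3t) shifts s → s - 3, so L{exp(3*t)*cos(4*t)} = (s - 3)/((s - 3)^2 + 16).
Then apply L{t^2·g(t)} = (-1)^2 d^2/ds^2[G(s)] with G(s) = (s - 3)/((s - 3)^2 + 16):
differentiating 2 times and applying the sign gives 2*(s - 3)*(s^2 - 6*s - 39)/(s^2 - 6*s + 25)^3.

2*(s - 3)*(s^2 - 6*s - 39)/(s^2 - 6*s + 25)^3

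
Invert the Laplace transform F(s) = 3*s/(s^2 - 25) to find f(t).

f(t) = 3*cosh(5*t)

Since L{cosh(5t)} = s/(s^2 - 25), the inverse is cosh(5*t), scaled by 3.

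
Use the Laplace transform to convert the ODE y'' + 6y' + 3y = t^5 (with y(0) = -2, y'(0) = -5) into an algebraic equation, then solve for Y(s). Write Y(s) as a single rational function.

Y(s) = (-2*s^7 - 17*s^6 + 120)/(s^8 + 6*s^7 + 3*s^6)

Apply the Laplace transform to the equation.
The derivative rules (L{y''} = s^2 Y - s·y(0) - y'(0) and L{y'} = sY - y(0), with y(0) = -2, y'(0) = -5) turn the left side into (s^2 + 6*s + 3)Y - (-2*s - 17).
The right side is L{t^5} = 120/s^6.
So (s^2 + 6*s + 3)Y = 120/s^6 + (-2*s - 17).
Isolate Y and clear denominators.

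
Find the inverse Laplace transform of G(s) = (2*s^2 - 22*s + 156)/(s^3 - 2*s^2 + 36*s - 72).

Factor the denominator: s^3 - 2*s^2 + 36*s - 72 = (s - 2)*(s^2 + 36).
Partial fraction decomposition gives [3/(s - 2)] + [-s/(s^2 + 36)] + [-24/(s^2 + 36)].
Invert each term: 3/(s - 2) ↔ 3e^(2t); -1·s/(s^2 + 36) ↔ -cos(6t); -4·6/(s^2 + 36) ↔ -4sin(6t).

3*exp(2*t) - 4*sin(6*t) - cos(6*t)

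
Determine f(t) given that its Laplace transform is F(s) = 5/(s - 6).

f(t) = 5*exp(6*t)

Since L{e^(6t)} = 1/(s - 6), the inverse is e^(6*t), scaled by 5.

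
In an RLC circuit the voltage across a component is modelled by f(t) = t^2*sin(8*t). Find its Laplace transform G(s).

L{sin(8t)} = 8/(s^2 + 64).
Then apply L{t^2·g(t)} = (-1)^2 d^2/ds^2[H(s)] with H(s) = 8/(s^2 + 64):
differentiating 2 times and applying the sign gives 16*(3*s^2 - 64)/(s^2 + 64)^3.

G(s) = 16*(3*s^2 - 64)/(s^2 + 64)^3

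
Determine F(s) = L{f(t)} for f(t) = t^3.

L{t^3} = 3!/s^4 = 6/s^4.

F(s) = 6/s^4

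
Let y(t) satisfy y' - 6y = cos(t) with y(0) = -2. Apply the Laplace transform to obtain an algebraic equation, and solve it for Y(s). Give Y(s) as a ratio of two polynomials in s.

Take the Laplace transform of both sides.
Using L{y'} = sY - y(0) = sY - (-2), the left side becomes (s - 6)Y - (-2).
The right side is L{cos(t)} = s/(s^2 + 1).
So (s - 6)Y = s/(s^2 + 1) + (-2).
Divide through and combine into a single rational function.

Y(s) = (-2*s^2 + s - 2)/(s^3 - 6*s^2 + s - 6)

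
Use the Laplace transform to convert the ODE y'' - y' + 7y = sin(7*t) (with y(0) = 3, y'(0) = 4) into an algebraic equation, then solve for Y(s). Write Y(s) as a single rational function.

Laplace-transform each side.
The derivative rules (L{y''} = s^2 Y - s·y(0) - y'(0) and L{y'} = sY - y(0), with y(0) = 3, y'(0) = 4) turn the left side into (s^2 - s + 7)Y - (3*s + 1).
The right side is L{sin(7*t)} = 7/(s^2 + 49).
So (s^2 - s + 7)Y = 7/(s^2 + 49) + (3*s + 1).
Isolate Y and clear denominators.

Y(s) = (3*s^3 + s^2 + 147*s + 56)/(s^4 - s^3 + 56*s^2 - 49*s + 343)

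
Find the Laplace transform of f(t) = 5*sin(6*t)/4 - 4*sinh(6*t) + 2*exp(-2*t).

15/(2*(s^2 + 36)) - 24/(s^2 - 36) + 2/(s + 2)

By linearity of the Laplace transform, transform each term separately.
(2)·[L{e^(-2t)} = 1/(s + 2)]; (5/4)·[L{sin(6t)} = 6/(s^2 + 36)]; (-4)·[L{sinh(6t)} = 6/(s^2 - 36)].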